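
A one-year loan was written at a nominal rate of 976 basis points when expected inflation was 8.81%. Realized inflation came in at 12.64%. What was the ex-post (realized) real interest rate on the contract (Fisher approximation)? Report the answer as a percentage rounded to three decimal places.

Ex-post: 9.76% − 12.64% = -2.880%
So the realized real rate is -2.880%.

-2.880%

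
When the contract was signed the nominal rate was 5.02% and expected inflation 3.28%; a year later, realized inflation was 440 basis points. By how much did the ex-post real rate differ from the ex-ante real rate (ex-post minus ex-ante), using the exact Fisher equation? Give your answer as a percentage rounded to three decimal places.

-1.091%

Ex-ante: (1 + 0.0502)/(1 + 0.0328) − 1 = 1.6847%
Ex-post: (1 + 0.0502)/(1 + 0.0440) − 1 = 0.5939%
Difference (ex-post − ex-ante) = -1.0909% → -1.091%.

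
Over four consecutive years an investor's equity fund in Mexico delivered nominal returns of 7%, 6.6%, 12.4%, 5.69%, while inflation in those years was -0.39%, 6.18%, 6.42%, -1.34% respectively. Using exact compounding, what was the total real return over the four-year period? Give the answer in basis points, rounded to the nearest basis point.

Compound the nominal returns: 1.0700 × 1.0660 × 1.1240 × 1.0569 = 1.355006.
Compound inflation: 0.9961 × 1.0618 × 1.0642 × 0.9866 = 1.110478.
Deflate: 1.355006 / 1.110478 = 1.220200.
Total real return = 1.220200 − 1 → 2202 basis points.

2202 basis points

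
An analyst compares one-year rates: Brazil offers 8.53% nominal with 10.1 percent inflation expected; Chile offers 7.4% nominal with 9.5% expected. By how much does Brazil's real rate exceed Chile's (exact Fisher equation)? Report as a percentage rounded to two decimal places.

Brazil: (1 + 0.0853)/(1 + 0.1010) − 1 = -1.4260%
Chile: (1 + 0.0740)/(1 + 0.0950) − 1 = -1.9178%
Differential = -1.4260% − (-1.9178%) = 0.4918% → 0.49%.

0.49%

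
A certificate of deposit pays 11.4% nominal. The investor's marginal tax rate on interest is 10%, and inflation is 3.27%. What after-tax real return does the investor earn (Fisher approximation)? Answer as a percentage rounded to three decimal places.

6.990%

After-tax nominal return = 11.4% × (1 − 0.1) = 10.2600%.
r ≈ 10.2600% − 3.27% → 6.990%.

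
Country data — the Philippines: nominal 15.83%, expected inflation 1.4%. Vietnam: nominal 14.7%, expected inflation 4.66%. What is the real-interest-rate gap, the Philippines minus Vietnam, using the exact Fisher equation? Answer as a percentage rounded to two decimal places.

4.64%

The Philippines: (1 + 0.1583)/(1 + 0.0140) − 1 = 14.2308%
Vietnam: (1 + 0.1470)/(1 + 0.0466) − 1 = 9.5930%
Differential = 14.2308% − 9.5930% = 4.6378% → 4.64%.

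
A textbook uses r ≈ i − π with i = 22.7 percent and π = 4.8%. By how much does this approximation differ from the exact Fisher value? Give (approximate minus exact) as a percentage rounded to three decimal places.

0.820%

Approximate: r ≈ 22.700% − 4.800% = 17.9000%
Exact: (1 + 0.2270)/(1 + 0.0480) − 1 = 17.0802%
Error = 17.9000% − 17.0802% = 0.8198% → 0.820%.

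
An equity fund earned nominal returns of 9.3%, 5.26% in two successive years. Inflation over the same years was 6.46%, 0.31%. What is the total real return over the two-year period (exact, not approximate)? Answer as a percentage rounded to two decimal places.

7.73%

Nominal growth factor = 1.0930 × 1.0526 = 1.150492
Price-level growth factor = 1.0646 × 1.0031 = 1.067900
Real growth factor = 1.150492 / 1.067900 = 1.077340
Total real return = 1.077340 − 1 → 7.73%.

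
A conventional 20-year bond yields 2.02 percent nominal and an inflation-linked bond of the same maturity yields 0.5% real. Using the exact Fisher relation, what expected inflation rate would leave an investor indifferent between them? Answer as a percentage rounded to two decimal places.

(1 + π) = (1 + i)/(1 + r) = 1.02020 / 1.00500 = 1.015124
Break-even inflation = 1.015124 − 1 → 1.51%.

1.51%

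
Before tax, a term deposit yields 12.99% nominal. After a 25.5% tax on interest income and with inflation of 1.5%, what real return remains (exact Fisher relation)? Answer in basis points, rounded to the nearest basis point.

806 basis points

After-tax nominal return = 12.99% × (1 − 0.255) = 9.67755%.
1 + r = 1.0967755 / 1.01500 = 1.080567
After-tax real rate = 1.080567 − 1 → 806 basis points.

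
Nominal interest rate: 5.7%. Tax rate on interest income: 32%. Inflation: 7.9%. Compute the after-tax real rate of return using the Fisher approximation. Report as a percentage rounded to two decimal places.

After-tax nominal return = 5.7% × (1 − 0.32) = 3.8760%.
r ≈ 3.8760% − 7.9% → -4.02%.

-4.02%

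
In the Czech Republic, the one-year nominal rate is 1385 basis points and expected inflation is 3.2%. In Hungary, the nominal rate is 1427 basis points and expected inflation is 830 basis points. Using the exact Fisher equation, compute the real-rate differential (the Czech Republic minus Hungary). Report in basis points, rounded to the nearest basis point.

The Czech Republic: (1 + 0.1385)/(1 + 0.0320) − 1 = 10.3198%
Hungary: (1 + 0.1427)/(1 + 0.0830) − 1 = 5.5125%
Differential = 10.3198% − 5.5125% = 4.8073% → 481 basis points.

481 basis points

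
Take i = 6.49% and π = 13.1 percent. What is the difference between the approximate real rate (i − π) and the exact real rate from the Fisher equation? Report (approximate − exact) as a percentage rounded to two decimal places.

Approximate: r ≈ 6.490% − 13.100% = -6.6100%
Exact: (1 + 0.0649)/(1 + 0.1310) − 1 = -5.8444%
Error = -6.6100% − (-5.8444%) = -0.7656% → -0.77%.

-0.77%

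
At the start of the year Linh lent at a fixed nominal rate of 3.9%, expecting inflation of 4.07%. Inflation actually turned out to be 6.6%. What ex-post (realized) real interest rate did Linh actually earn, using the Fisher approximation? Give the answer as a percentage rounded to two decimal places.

-2.70%

Ex-post: 3.9% − 6.6% = -2.700%
So the realized real rate is -2.70%.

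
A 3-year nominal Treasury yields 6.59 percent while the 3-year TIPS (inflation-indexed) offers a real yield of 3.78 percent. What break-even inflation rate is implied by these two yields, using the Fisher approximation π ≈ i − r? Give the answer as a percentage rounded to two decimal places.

π ≈ i − r = 6.59% − 3.78% → 2.81%.

2.81%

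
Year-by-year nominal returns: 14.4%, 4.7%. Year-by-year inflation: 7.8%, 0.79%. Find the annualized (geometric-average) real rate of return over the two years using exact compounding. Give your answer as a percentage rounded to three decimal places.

Nominal growth factor = 1.1440 × 1.0470 = 1.19776800
Price-level growth factor = 1.0780 × 1.0079 = 1.08651620
Real growth factor = 1.19776800 / 1.08651620 = 1.10239314
Annualized real rate = 1.10239314^(1/2) − 1 = 4.9949% → 4.995%.

4.995%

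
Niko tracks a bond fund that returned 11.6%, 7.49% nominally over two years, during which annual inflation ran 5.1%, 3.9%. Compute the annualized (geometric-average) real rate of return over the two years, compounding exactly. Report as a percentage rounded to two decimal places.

Nominal growth factor = 1.1160 × 1.0749 = 1.19958840
Price-level growth factor = 1.0510 × 1.0390 = 1.09198900
Real growth factor = 1.19958840 / 1.09198900 = 1.09853524
Annualized real rate = 1.09853524^(1/2) − 1 = 4.8110% → 4.81%.

4.81%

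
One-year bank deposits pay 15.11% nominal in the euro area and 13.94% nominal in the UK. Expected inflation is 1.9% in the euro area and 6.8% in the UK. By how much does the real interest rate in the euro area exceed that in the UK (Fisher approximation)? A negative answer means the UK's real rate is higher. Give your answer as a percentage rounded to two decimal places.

The euro area: 15.11% − 1.9% = 13.210%
The UK: 13.94% − 6.8% = 7.140%
Differential = 6.070% → 6.07%.

6.07%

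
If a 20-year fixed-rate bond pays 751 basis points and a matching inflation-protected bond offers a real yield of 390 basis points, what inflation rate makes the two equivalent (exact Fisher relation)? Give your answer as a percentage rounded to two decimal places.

(1 + π) = (1 + i)/(1 + r) = 1.07510 / 1.03900 = 1.034745
Break-even inflation = 1.034745 − 1 → 3.47%.

3.47%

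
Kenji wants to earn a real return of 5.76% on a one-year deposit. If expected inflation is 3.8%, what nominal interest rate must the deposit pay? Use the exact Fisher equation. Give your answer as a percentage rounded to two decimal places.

9.78%

(1 + i) = (1 + r)(1 + π) = 1.05760 × 1.03800 = 1.0977888
i = 1.0977888 − 1, so the required nominal rate is 9.78%.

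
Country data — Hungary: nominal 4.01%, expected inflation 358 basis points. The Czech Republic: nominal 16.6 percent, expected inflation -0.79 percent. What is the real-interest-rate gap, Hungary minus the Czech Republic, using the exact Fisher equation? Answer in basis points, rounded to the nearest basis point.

-1711 basis points

Hungary: (1 + 0.0401)/(1 + 0.0358) − 1 = 0.4151%
The Czech Republic: (1 + 0.1660)/(1 − 0.0079) − 1 = 17.5285%
Differential = 0.4151% − 17.5285% = -17.1133% → -1711 basis points.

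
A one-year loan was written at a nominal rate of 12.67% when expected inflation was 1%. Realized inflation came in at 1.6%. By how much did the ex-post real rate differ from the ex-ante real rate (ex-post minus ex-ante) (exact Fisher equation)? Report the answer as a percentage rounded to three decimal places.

-0.659%

Ex-ante: (1 + 0.1267)/(1 + 0.0100) − 1 = 11.5545%
Ex-post: (1 + 0.1267)/(1 + 0.0160) − 1 = 10.8957%
Difference (ex-post − ex-ante) = -0.6588% → -0.659%.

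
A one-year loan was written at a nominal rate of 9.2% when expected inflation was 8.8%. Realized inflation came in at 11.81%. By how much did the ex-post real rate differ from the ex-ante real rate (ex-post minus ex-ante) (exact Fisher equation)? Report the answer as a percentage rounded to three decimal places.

Ex-ante: (1 + 0.0920)/(1 + 0.0880) − 1 = 0.3676%
Ex-post: (1 + 0.0920)/(1 + 0.1181) − 1 = -2.3343%
Difference (ex-post − ex-ante) = -2.7020% → -2.702%.

-2.702%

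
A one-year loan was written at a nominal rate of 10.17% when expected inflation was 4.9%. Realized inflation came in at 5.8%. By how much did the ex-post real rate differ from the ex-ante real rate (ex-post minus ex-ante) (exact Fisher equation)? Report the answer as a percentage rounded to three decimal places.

Ex-ante: (1 + 0.1017)/(1 + 0.0490) − 1 = 5.0238%
Ex-post: (1 + 0.1017)/(1 + 0.0580) − 1 = 4.1304%
Difference (ex-post − ex-ante) = -0.8934% → -0.893%.

-0.893%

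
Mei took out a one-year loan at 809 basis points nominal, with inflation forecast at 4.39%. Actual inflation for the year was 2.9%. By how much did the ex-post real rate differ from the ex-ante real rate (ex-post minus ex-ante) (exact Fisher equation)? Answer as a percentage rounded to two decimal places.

Ex-ante: (1 + 0.0809)/(1 + 0.0439) − 1 = 3.5444%
Ex-post: (1 + 0.0809)/(1 + 0.0290) − 1 = 5.0437%
Difference (ex-post − ex-ante) = 1.4993% → 1.50%.

1.50%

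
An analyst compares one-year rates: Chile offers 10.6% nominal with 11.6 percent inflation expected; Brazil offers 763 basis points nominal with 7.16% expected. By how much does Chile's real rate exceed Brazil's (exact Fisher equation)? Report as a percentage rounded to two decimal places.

Chile: (1 + 0.1060)/(1 + 0.1160) − 1 = -0.8961%
Brazil: (1 + 0.0763)/(1 + 0.0716) − 1 = 0.4386%
Differential = -0.8961% − 0.4386% = -1.3347% → -1.33%.

-1.33%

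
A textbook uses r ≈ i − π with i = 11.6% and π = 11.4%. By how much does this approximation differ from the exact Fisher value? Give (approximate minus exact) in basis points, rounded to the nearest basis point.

2 basis points

Approximate: r ≈ 11.600% − 11.400% = 0.2000%
Exact: (1 + 0.1160)/(1 + 0.1140) − 1 = 0.1795%
Error = 0.2000% − 0.1795% = 0.0205% → 2 basis points.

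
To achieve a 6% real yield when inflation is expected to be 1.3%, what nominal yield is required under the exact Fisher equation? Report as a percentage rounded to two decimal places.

(1 + i) = (1 + r)(1 + π) = 1.06000 × 1.01300 = 1.07378
i = 1.07378 − 1, so the required nominal rate is 7.38%.

7.38%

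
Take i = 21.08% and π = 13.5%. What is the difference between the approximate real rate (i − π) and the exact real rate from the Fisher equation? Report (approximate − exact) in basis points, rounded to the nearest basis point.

Approximate: r ≈ 21.080% − 13.500% = 7.5800%
Exact: (1 + 0.2108)/(1 + 0.1350) − 1 = 6.6784%
Error = 7.5800% − 6.6784% = 0.9016% → 90 basis points.

90 basis points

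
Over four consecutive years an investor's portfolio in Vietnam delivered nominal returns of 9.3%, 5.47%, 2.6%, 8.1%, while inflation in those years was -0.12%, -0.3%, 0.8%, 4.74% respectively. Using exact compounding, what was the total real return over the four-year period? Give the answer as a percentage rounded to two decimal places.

Nominal growth factor = 1.0930 × 1.0547 × 1.0260 × 1.0810 = 1.278563
Price-level growth factor = 0.9988 × 0.9970 × 1.0080 × 1.0474 = 1.051349
Real growth factor = 1.278563 / 1.051349 = 1.216117
Total real return = 1.216117 − 1 → 21.61%.

21.61%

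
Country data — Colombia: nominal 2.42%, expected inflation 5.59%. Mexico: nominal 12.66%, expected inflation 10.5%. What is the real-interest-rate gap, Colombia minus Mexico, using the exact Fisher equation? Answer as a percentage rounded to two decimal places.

-4.96%

Colombia: (1 + 0.0242)/(1 + 0.0559) − 1 = -3.0022%
Mexico: (1 + 0.1266)/(1 + 0.1050) − 1 = 1.9548%
Differential = -3.0022% − 1.9548% = -4.9569% → -4.96%.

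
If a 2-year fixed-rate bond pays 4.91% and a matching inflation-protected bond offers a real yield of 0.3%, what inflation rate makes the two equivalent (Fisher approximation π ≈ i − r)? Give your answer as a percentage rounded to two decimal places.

4.61%

π ≈ i − r = 4.91% − 0.3% → 4.61%.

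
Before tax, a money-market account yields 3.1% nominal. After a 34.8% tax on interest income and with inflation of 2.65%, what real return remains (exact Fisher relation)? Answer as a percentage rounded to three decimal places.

-0.613%

After-tax nominal return = 3.1% × (1 − 0.348) = 2.0212%.
1 + r = 1.020212 / 1.02650 = 0.993874
After-tax real rate = 0.993874 − 1 → -0.613%.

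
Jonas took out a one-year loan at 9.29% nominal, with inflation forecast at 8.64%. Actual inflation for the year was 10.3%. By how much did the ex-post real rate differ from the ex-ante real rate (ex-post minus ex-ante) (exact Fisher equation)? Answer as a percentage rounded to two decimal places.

-1.51%

Ex-ante: (1 + 0.0929)/(1 + 0.0864) − 1 = 0.5983%
Ex-post: (1 + 0.0929)/(1 + 0.1030) − 1 = -0.9157%
Difference (ex-post − ex-ante) = -1.5140% → -1.51%.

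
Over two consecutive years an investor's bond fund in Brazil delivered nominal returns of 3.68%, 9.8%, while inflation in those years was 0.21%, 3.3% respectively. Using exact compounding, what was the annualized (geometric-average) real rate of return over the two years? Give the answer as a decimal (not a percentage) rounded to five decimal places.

Nominal growth factor = 1.0368 × 1.0980 = 1.13840640
Price-level growth factor = 1.0021 × 1.0330 = 1.03516930
Real growth factor = 1.13840640 / 1.03516930 = 1.09972968
Annualized real rate = 1.09972968^(1/2) − 1 = 4.8680% → 0.04868.

0.04868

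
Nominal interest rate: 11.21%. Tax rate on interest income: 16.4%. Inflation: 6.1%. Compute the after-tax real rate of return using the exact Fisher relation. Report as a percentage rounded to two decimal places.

After-tax nominal return = 11.21% × (1 − 0.164) = 9.37156%.
1 + r = 1.0937156 / 1.06100 = 1.030835
After-tax real rate = 1.030835 − 1 → 3.08%.

3.08%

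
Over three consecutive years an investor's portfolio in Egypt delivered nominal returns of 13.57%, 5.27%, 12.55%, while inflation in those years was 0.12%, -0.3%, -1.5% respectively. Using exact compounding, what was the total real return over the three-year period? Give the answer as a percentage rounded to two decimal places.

Compound the nominal returns: 1.1357 × 1.0527 × 1.1255 = 1.345593.
Compound inflation: 1.0012 × 0.9970 × 0.9850 = 0.983223.
Deflate: 1.345593 / 0.983223 = 1.368553.
Total real return = 1.368553 − 1 → 36.86%.

36.86%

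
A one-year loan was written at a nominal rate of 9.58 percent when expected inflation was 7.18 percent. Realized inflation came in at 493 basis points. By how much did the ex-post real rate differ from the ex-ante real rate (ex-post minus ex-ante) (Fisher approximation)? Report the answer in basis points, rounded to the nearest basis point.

Ex-ante: 9.58% − 7.18% = 2.400%
Ex-post: 9.58% − 4.93% = 4.650%
Difference (ex-post − ex-ante) = 2.2500% → 225 basis points.

225 basis points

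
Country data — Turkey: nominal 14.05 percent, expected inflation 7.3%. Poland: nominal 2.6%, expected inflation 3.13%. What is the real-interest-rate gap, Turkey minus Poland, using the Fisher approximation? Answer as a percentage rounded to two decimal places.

7.28%

Turkey: 14.05% − 7.3% = 6.750%
Poland: 2.6% − 3.13% = -0.530%
Differential = 7.280% → 7.28%.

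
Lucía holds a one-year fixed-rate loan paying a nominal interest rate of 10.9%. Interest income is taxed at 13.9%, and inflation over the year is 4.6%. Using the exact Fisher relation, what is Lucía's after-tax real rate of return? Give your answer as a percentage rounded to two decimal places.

After-tax nominal return = 10.9% × (1 − 0.139) = 9.3849%.
1 + r = 1.093849 / 1.04600 = 1.045745
After-tax real rate = 1.045745 − 1 → 4.57%.

4.57%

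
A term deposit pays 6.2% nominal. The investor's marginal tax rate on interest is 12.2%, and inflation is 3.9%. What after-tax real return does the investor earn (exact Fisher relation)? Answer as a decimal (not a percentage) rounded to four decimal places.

After-tax nominal return = 6.2% × (1 − 0.122) = 5.4436%.
1 + r = 1.054436 / 1.03900 = 1.014857
After-tax real rate = 1.014857 − 1 → 0.0149.

0.0149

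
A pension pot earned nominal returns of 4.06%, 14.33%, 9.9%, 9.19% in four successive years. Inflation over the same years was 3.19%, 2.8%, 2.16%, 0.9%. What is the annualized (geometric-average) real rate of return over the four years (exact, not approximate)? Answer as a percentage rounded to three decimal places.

Nominal growth factor = 1.0406 × 1.1433 × 1.0990 × 1.0919 = 1.427659316
Price-level growth factor = 1.0319 × 1.0280 × 1.0216 × 1.0090 = 1.093459690
Real growth factor = 1.427659316 / 1.093459690 = 1.305635067
Annualized real rate = 1.305635067^(1/4) − 1 = 6.89452% → 6.895%.

6.895%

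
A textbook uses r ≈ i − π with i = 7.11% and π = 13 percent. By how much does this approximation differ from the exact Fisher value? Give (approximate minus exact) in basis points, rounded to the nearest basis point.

-68 basis points

Approximate: r ≈ 7.110% − 13.000% = -5.8900%
Exact: (1 + 0.0711)/(1 + 0.1300) − 1 = -5.2124%
Error = -5.8900% − (-5.2124%) = -0.6776% → -68 basis points.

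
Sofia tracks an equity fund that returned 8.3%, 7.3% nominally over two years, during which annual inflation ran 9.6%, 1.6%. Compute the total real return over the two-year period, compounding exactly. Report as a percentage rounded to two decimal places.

Compound the nominal returns: 1.0830 × 1.0730 = 1.162059.
Compound inflation: 1.0960 × 1.0160 = 1.113536.
Deflate: 1.162059 / 1.113536 = 1.043576.
Total real return = 1.043576 − 1 → 4.36%.

4.36%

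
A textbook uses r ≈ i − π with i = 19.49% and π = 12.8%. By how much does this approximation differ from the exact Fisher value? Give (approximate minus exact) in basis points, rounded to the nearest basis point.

76 basis points

Approximate: r ≈ 19.490% − 12.800% = 6.6900%
Exact: (1 + 0.1949)/(1 + 0.1280) − 1 = 5.9309%
Error = 6.6900% − 5.9309% = 0.7591% → 76 basis points.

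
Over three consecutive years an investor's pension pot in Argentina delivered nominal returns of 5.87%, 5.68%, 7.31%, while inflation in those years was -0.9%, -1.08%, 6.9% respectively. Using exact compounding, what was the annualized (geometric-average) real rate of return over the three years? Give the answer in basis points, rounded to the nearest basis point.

464 basis points

Compound the nominal returns: 1.0587 × 1.0568 × 1.0731 = 1.20062094.
Compound inflation: 0.9910 × 0.9892 × 1.0690 = 1.04793771.
Deflate: 1.20062094 / 1.04793771 = 1.14569877.
Annualized real rate = 1.14569877^(1/3) − 1 = 4.6382% → 464 basis points.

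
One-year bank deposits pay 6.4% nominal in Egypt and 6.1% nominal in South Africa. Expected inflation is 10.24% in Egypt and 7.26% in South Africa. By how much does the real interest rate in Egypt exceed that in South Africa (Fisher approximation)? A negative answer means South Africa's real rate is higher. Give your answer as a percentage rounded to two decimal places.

-2.68%

Egypt: 6.4% − 10.24% = -3.840%
South Africa: 6.1% − 7.26% = -1.160%
Differential = -2.680% → -2.68%.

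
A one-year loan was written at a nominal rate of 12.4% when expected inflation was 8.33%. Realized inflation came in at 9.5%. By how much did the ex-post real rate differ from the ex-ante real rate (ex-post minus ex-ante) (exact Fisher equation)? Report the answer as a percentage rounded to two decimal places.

-1.11%

Ex-ante: (1 + 0.1240)/(1 + 0.0833) − 1 = 3.7570%
Ex-post: (1 + 0.1240)/(1 + 0.0950) − 1 = 2.6484%
Difference (ex-post − ex-ante) = -1.1086% → -1.11%.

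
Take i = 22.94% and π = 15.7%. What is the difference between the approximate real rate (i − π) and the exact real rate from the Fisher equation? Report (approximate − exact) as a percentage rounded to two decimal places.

Approximate: r ≈ 22.940% − 15.700% = 7.2400%
Exact: (1 + 0.2294)/(1 + 0.1570) − 1 = 6.2576%
Error = 7.2400% − 6.2576% = 0.9824% → 0.98%.

0.98%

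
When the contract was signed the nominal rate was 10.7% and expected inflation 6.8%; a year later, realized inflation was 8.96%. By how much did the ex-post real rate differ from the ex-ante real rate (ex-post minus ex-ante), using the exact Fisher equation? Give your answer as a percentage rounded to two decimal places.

-2.05%

Ex-ante: (1 + 0.1070)/(1 + 0.0680) − 1 = 3.6517%
Ex-post: (1 + 0.1070)/(1 + 0.0896) − 1 = 1.5969%
Difference (ex-post − ex-ante) = -2.0548% → -2.05%.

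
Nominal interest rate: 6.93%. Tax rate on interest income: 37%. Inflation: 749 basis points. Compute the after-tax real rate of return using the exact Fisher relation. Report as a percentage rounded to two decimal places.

-2.91%

After-tax nominal return = 6.93% × (1 − 0.37) = 4.3659%.
1 + r = 1.043659 / 1.07490 = 0.970936
After-tax real rate = 0.970936 − 1 → -2.91%.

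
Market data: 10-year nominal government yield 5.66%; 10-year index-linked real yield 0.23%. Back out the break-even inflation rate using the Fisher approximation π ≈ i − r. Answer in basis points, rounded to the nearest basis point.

543 basis points

π ≈ i − r = 5.66% − 0.23% → 543 basis points.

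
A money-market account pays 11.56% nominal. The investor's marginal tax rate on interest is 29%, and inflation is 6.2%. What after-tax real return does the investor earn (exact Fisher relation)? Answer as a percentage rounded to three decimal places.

After-tax nominal return = 11.56% × (1 − 0.29) = 8.2076%.
1 + r = 1.082076 / 1.06200 = 1.018904
After-tax real rate = 1.018904 − 1 → 1.890%.

1.890%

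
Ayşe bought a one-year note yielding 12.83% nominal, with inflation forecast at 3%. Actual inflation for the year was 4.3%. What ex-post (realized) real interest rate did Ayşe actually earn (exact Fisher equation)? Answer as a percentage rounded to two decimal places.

8.18%

Ex-post: (1 + 0.1283)/(1 + 0.0430) − 1 = 8.1783%
So the realized real rate is 8.18%.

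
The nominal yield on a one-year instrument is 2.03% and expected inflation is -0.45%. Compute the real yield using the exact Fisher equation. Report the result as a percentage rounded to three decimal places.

By the Fisher equation, 1 + r = (1 + i)/(1 + π).
1 + r = 1.02030 / 0.99550 = 1.024912
r = 1.024912 − 1 = 2.4912%, i.e. 2.491%.

2.491%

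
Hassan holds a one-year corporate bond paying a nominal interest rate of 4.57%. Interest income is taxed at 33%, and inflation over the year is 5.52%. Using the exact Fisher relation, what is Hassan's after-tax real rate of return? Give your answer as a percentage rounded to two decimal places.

After-tax nominal return = 4.57% × (1 − 0.33) = 3.0619%.
1 + r = 1.030619 / 1.05520 = 0.976705
After-tax real rate = 0.976705 − 1 → -2.33%.

-2.33%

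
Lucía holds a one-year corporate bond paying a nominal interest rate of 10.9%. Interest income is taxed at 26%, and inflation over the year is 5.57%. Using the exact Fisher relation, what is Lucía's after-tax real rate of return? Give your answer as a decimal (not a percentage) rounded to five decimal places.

After-tax nominal return = 10.9% × (1 − 0.26) = 8.0660%.
1 + r = 1.08066 / 1.05570 = 1.023643
After-tax real rate = 1.023643 − 1 → 0.02364.

0.02364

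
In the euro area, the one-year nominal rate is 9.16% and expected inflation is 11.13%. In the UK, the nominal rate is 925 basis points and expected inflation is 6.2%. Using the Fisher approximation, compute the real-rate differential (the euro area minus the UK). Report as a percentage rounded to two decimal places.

The euro area: 9.16% − 11.13% = -1.970%
The UK: 9.25% − 6.2% = 3.050%
Differential = -5.020% → -5.02%.

-5.02%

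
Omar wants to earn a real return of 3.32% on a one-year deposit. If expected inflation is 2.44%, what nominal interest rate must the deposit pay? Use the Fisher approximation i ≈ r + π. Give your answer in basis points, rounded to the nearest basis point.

576 basis points

i ≈ r + π = 3.32% + 2.44% = 576 basis points.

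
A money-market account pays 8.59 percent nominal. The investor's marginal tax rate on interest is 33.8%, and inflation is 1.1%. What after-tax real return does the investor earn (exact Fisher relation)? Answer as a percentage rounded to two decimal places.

After-tax nominal return = 8.59% × (1 − 0.338) = 5.68658%.
1 + r = 1.0568658 / 1.01100 = 1.045367
After-tax real rate = 1.045367 − 1 → 4.54%.

4.54%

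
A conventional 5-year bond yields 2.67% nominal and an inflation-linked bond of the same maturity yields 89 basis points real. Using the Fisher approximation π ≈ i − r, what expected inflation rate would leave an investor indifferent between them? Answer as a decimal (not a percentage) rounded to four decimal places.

0.0178

π ≈ i − r = 2.67% − 0.89% → 0.0178.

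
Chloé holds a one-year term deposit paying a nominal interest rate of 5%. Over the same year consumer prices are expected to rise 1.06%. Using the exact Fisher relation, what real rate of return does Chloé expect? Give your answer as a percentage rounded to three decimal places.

3.899%

By the Fisher relation, 1 + r = (1 + i)/(1 + π).
1 + r = 1.05000 / 1.01060 = 1.038987
r = 1.038987 − 1 = 3.8987%, i.e. 3.899%.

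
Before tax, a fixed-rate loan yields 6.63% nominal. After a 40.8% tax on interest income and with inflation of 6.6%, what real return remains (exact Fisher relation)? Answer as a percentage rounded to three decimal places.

-2.509%

After-tax nominal return = 6.63% × (1 − 0.408) = 3.92496%.
1 + r = 1.0392496 / 1.06600 = 0.974906
After-tax real rate = 0.974906 − 1 → -2.509%.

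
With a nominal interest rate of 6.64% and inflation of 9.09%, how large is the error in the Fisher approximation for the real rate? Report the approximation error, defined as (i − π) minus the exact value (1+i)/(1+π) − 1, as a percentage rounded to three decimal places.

-0.204%

Approximate: r ≈ 6.640% − 9.090% = -2.4500%
Exact: (1 + 0.0664)/(1 + 0.0909) − 1 = -2.2459%
Error = -2.4500% − (-2.2459%) = -0.2041% → -0.204%.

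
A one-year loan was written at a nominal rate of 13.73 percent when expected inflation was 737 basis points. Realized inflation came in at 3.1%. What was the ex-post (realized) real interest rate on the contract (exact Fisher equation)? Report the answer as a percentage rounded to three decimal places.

Ex-post: (1 + 0.1373)/(1 + 0.0310) − 1 = 10.3104%
So the realized real rate is 10.310%.

10.310%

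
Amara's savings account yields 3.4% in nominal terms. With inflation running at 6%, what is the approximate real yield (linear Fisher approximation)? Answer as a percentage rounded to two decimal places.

r ≈ i − π = 3.4% − 6% = -2.60%.

-2.60%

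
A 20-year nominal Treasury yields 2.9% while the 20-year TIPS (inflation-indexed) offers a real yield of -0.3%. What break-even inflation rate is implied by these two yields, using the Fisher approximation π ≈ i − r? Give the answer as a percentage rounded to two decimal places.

3.20%

π ≈ i − r = 2.9% − (-0.3%) → 3.20%.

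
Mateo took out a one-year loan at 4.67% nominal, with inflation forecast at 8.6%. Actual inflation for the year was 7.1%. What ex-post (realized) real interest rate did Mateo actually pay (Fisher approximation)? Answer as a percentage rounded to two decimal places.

Ex-post: 4.67% − 7.1% = -2.430%
So the realized real rate is -2.43%.

-2.43%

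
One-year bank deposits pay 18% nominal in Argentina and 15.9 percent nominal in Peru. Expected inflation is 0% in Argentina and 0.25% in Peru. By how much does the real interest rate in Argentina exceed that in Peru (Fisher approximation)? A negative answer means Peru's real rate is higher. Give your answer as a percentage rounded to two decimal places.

Argentina: 18% − 0% = 18.000%
Peru: 15.9% − 0.25% = 15.650%
Differential = 2.350% → 2.35%.

2.35%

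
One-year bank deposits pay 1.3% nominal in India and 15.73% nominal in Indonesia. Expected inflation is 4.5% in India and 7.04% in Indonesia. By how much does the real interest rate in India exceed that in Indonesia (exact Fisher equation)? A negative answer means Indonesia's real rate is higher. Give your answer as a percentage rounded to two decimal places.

-11.18%

India: (1 + 0.0130)/(1 + 0.0450) − 1 = -3.0622%
Indonesia: (1 + 0.1573)/(1 + 0.0704) − 1 = 8.1185%
Differential = -3.0622% − 8.1185% = -11.1807% → -11.18%.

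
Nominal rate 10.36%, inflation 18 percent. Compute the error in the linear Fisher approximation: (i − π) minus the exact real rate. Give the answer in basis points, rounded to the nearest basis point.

Approximate: r ≈ 10.360% − 18.000% = -7.6400%
Exact: (1 + 0.1036)/(1 + 0.1800) − 1 = -6.4746%
Error = -7.6400% − (-6.4746%) = -1.1654% → -117 basis points.

-117 basis points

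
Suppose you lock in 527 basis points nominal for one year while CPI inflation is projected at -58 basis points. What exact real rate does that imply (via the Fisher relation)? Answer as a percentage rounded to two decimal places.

By the Fisher relation, 1 + r = (1 + i)/(1 + π).
1 + r = 1.05270 / 0.99420 = 1.058841
r = 1.058841 − 1 = 5.8841%, i.e. 5.88%.

5.88%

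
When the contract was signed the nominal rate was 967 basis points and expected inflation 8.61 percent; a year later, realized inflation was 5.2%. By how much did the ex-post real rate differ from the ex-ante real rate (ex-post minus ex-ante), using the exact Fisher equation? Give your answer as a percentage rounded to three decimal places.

3.273%

Ex-ante: (1 + 0.0967)/(1 + 0.0861) − 1 = 0.9760%
Ex-post: (1 + 0.0967)/(1 + 0.0520) − 1 = 4.2490%
Difference (ex-post − ex-ante) = 3.2731% → 3.273%.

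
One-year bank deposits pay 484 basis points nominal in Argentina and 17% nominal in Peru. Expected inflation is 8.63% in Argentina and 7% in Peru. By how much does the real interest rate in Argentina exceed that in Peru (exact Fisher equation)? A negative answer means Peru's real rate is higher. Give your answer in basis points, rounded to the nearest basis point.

-1283 basis points

Argentina: (1 + 0.0484)/(1 + 0.0863) − 1 = -3.4889%
Peru: (1 + 0.1700)/(1 + 0.0700) − 1 = 9.3458%
Differential = -3.4889% − 9.3458% = -12.8347% → -1283 basis points.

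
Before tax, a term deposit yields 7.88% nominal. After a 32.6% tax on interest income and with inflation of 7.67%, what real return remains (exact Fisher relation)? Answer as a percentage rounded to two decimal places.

After-tax nominal return = 7.88% × (1 − 0.326) = 5.31112%.
1 + r = 1.0531112 / 1.07670 = 0.978092
After-tax real rate = 0.978092 − 1 → -2.19%.

-2.19%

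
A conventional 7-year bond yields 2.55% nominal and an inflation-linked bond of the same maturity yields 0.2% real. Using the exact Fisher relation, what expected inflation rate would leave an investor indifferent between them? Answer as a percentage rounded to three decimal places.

2.345%

(1 + π) = (1 + i)/(1 + r) = 1.02550 / 1.00200 = 1.023453
Break-even inflation = 1.023453 − 1 → 2.345%.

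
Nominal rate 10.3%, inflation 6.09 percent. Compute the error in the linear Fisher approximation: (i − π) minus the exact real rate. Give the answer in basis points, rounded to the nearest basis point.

24 basis points

Approximate: r ≈ 10.300% − 6.090% = 4.2100%
Exact: (1 + 0.1030)/(1 + 0.0609) − 1 = 3.9683%
Error = 4.2100% − 3.9683% = 0.2417% → 24 basis points.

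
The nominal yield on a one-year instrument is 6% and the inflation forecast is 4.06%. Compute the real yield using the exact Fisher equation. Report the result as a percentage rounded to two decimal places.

By the Fisher identity, 1 + r = (1 + i)/(1 + π).
1 + r = 1.06000 / 1.04060 = 1.018643
r = 1.018643 − 1 = 1.8643%, i.e. 1.86%.

1.86%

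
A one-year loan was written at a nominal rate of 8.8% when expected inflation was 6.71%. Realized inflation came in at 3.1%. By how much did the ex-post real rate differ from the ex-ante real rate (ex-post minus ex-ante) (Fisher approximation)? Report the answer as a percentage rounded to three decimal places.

3.610%

Ex-ante: 8.8% − 6.71% = 2.090%
Ex-post: 8.8% − 3.1% = 5.700%
Difference (ex-post − ex-ante) = 3.6100% → 3.610%.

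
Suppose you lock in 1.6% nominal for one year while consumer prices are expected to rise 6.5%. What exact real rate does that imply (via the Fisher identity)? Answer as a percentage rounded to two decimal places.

1 + r = 1.01600 / 1.06500 = 0.953991
r = 0.953991 − 1 = -4.6009%, i.e. -4.60%.

-4.60%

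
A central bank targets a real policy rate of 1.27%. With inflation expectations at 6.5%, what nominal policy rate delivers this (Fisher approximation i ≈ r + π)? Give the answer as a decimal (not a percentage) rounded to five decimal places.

0.07770

i ≈ r + π = 1.27% + 6.5% = 0.07770.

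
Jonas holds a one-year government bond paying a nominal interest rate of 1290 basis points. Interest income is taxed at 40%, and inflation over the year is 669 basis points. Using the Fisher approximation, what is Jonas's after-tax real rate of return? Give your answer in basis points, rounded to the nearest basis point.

105 basis points

After-tax nominal return = 12.9% × (1 − 0.4) = 7.7400%.
r ≈ 7.7400% − 6.69% → 105 basis points.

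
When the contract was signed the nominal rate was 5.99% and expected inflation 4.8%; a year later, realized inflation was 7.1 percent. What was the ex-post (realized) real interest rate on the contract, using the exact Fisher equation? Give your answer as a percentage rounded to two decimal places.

Ex-post: (1 + 0.0599)/(1 + 0.0710) − 1 = -1.0364%
So the realized real rate is -1.04%.

-1.04%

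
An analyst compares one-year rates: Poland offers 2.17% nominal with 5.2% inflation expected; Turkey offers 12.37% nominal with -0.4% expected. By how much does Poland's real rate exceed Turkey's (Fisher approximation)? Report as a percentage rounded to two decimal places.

Poland: 2.17% − 5.2% = -3.030%
Turkey: 12.37% − (-0.4%) = 12.770%
Differential = -15.800% → -15.80%.

-15.80%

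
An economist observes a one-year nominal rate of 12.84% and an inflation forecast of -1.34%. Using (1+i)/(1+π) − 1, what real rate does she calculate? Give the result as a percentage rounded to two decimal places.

1 + r = 1.12840 / 0.98660 = 1.143726
r = 1.143726 − 1 = 14.3726%, i.e. 14.37%.

14.37%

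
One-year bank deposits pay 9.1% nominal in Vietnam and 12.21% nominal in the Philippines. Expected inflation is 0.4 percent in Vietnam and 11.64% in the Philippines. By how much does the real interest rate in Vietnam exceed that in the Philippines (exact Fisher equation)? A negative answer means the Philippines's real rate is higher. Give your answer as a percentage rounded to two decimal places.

Vietnam: (1 + 0.0910)/(1 + 0.0040) − 1 = 8.6653%
The Philippines: (1 + 0.1221)/(1 + 0.1164) − 1 = 0.5106%
Differential = 8.6653% − 0.5106% = 8.1548% → 8.15%.

8.15%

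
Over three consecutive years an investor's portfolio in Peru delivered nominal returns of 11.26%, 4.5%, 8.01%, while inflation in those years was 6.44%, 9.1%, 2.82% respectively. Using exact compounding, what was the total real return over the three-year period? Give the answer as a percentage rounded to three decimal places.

Compound the nominal returns: 1.1126 × 1.0450 × 1.0801 = 1.255797.
Compound inflation: 1.0644 × 1.0910 × 1.0282 = 1.194008.
Deflate: 1.255797 / 1.194008 = 1.051749.
Total real return = 1.051749 − 1 → 5.175%.

5.175%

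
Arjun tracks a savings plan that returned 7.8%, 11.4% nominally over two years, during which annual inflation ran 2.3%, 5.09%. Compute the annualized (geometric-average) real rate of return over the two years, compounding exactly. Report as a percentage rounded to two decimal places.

Nominal growth factor = 1.0780 × 1.1140 = 1.20089200
Price-level growth factor = 1.0230 × 1.0509 = 1.07507070
Real growth factor = 1.20089200 / 1.07507070 = 1.11703537
Annualized real rate = 1.11703537^(1/2) − 1 = 5.6899% → 5.69%.

5.69%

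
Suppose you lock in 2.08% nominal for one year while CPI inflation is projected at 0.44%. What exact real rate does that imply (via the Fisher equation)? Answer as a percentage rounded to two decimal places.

1 + r = 1.02080 / 1.00440 = 1.016328
r = 1.016328 − 1 = 1.6328%, i.e. 1.63%.

1.63%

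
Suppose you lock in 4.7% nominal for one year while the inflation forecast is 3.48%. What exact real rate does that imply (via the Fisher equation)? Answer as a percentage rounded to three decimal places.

1.179%

By the Fisher equation, 1 + r = (1 + i)/(1 + π).
1 + r = 1.04700 / 1.03480 = 1.011790
r = 1.011790 − 1 = 1.1790%, i.e. 1.179%.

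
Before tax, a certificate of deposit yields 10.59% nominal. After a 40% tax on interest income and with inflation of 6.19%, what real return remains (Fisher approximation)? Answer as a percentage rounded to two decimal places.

0.16%

After-tax nominal return = 10.59% × (1 − 0.4) = 6.3540%.
r ≈ 6.3540% − 6.19% → 0.16%.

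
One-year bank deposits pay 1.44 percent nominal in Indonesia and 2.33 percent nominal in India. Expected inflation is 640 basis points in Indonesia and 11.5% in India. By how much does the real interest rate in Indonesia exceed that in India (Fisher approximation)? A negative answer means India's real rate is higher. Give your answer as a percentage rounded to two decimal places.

Indonesia: 1.44% − 6.4% = -4.960%
India: 2.33% − 11.5% = -9.170%
Differential = 4.210% → 4.21%.

4.21%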